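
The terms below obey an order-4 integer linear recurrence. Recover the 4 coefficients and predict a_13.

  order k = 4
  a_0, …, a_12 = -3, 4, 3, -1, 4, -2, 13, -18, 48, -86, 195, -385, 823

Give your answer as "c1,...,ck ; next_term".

-1,2,0,1 ; -1679

  a_4 = -1·-1 + 2·3 + 0·4 + 1·-3 = 4
  a_5 = -1·4 + 2·-1 + 0·3 + 1·4 = -2
  a_6 = -1·-2 + 2·4 + 0·-1 + 1·3 = 13
  a_7 = -1·13 + 2·-2 + 0·4 + 1·-1 = -18
  a_8 = -1·-18 + 2·13 + 0·-2 + 1·4 = 48
  a_9 = -1·48 + 2·-18 + 0·13 + 1·-2 = -86
  a_10 = -1·-86 + 2·48 + 0·-18 + 1·13 = 195
  a_11 = -1·195 + 2·-86 + 0·48 + 1·-18 = -385
  a_12 = -1·-385 + 2·195 + 0·-86 + 1·48 = 823
  a_13 = -1·823 + 2·-385 + 0·195 + 1·-86 = -1679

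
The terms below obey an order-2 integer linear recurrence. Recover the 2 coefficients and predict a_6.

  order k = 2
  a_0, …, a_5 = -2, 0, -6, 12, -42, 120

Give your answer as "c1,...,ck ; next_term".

-2,3 ; -366

  a_2 = -2·0 + 3·-2 = -6
  a_3 = -2·-6 + 3·0 = 12
  a_4 = -2·12 + 3·-6 = -42
  a_5 = -2·-42 + 3·12 = 120
  a_6 = -2·120 + 3·-42 = -366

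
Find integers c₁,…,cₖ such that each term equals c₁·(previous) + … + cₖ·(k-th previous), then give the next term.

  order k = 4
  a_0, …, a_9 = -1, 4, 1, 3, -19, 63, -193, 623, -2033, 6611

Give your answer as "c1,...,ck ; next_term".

  a_4 = -3·3 + 0·1 + -2·4 + 2·-1 = -19
  a_5 = -3·-19 + 0·3 + -2·1 + 2·4 = 63
  a_6 = -3·63 + 0·-19 + -2·3 + 2·1 = -193
  a_7 = -3·-193 + 0·63 + -2·-19 + 2·3 = 623
  a_8 = -3·623 + 0·-193 + -2·63 + 2·-19 = -2033
  a_9 = -3·-2033 + 0·623 + -2·-193 + 2·63 = 6611
  a_10 = -3·6611 + 0·-2033 + -2·623 + 2·-193 = -21465

-3,0,-2,2 ; -21465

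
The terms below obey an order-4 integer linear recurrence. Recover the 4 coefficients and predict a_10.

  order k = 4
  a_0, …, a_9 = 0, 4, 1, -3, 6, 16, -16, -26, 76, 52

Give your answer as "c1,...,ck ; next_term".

0,-2,2,2 ; -236

  a_4 = 0·-3 + -2·1 + 2·4 + 2·0 = 6
  a_5 = 0·6 + -2·-3 + 2·1 + 2·4 = 16
  a_6 = 0·16 + -2·6 + 2·-3 + 2·1 = -16
  a_7 = 0·-16 + -2·16 + 2·6 + 2·-3 = -26
  a_8 = 0·-26 + -2·-16 + 2·16 + 2·6 = 76
  a_9 = 0·76 + -2·-26 + 2·-16 + 2·16 = 52
  a_10 = 0·52 + -2·76 + 2·-26 + 2·-16 = -236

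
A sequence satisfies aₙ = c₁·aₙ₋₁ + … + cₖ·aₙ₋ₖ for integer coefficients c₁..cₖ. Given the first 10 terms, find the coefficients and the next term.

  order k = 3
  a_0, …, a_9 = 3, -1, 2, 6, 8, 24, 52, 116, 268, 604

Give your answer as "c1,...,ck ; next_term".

1,2,2 ; 1372

  a_3 = 1·2 + 2·-1 + 2·3 = 6
  a_4 = 1·6 + 2·2 + 2·-1 = 8
  a_5 = 1·8 + 2·6 + 2·2 = 24
  a_6 = 1·24 + 2·8 + 2·6 = 52
  a_7 = 1·52 + 2·24 + 2·8 = 116
  a_8 = 1·116 + 2·52 + 2·24 = 268
  a_9 = 1·268 + 2·116 + 2·52 = 604
  a_10 = 1·604 + 2·268 + 2·116 = 1372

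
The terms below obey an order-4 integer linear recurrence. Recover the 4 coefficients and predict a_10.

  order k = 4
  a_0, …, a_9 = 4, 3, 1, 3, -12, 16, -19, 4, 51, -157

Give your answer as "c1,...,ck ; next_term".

-2,-1,1,-2 ; 305

  a_4 = -2·3 + -1·1 + 1·3 + -2·4 = -12
  a_5 = -2·-12 + -1·3 + 1·1 + -2·3 = 16
  a_6 = -2·16 + -1·-12 + 1·3 + -2·1 = -19
  a_7 = -2·-19 + -1·16 + 1·-12 + -2·3 = 4
  a_8 = -2·4 + -1·-19 + 1·16 + -2·-12 = 51
  a_9 = -2·51 + -1·4 + 1·-19 + -2·16 = -157
  a_10 = -2·-157 + -1·51 + 1·4 + -2·-19 = 305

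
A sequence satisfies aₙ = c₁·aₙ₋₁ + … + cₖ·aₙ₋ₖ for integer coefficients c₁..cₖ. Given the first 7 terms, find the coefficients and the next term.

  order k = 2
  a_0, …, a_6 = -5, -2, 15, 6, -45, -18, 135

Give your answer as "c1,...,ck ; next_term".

0,-3 ; 54

  a_2 = 0·-2 + -3·-5 = 15
  a_3 = 0·15 + -3·-2 = 6
  a_4 = 0·6 + -3·15 = -45
  a_5 = 0·-45 + -3·6 = -18
  a_6 = 0·-18 + -3·-45 = 135
  a_7 = 0·135 + -3·-18 = 54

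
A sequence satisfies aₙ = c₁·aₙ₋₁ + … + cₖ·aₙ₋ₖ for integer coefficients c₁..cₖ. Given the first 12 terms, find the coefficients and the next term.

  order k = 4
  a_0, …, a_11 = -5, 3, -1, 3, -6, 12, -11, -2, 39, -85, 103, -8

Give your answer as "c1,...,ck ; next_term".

  a_4 = -2·3 + -1·-1 + 3·3 + 2·-5 = -6
  a_5 = -2·-6 + -1·3 + 3·-1 + 2·3 = 12
  a_6 = -2·12 + -1·-6 + 3·3 + 2·-1 = -11
  a_7 = -2·-11 + -1·12 + 3·-6 + 2·3 = -2
  a_8 = -2·-2 + -1·-11 + 3·12 + 2·-6 = 39
  a_9 = -2·39 + -1·-2 + 3·-11 + 2·12 = -85
  a_10 = -2·-85 + -1·39 + 3·-2 + 2·-11 = 103
  a_11 = -2·103 + -1·-85 + 3·39 + 2·-2 = -8
  a_12 = -2·-8 + -1·103 + 3·-85 + 2·39 = -264

-2,-1,3,2 ; -264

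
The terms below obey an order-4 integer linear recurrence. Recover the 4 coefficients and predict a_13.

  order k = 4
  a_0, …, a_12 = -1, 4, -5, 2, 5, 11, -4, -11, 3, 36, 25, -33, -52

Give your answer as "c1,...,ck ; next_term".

1,-1,0,2 ; 53

  a_4 = 1·2 + -1·-5 + 0·4 + 2·-1 = 5
  a_5 = 1·5 + -1·2 + 0·-5 + 2·4 = 11
  a_6 = 1·11 + -1·5 + 0·2 + 2·-5 = -4
  a_7 = 1·-4 + -1·11 + 0·5 + 2·2 = -11
  a_8 = 1·-11 + -1·-4 + 0·11 + 2·5 = 3
  a_9 = 1·3 + -1·-11 + 0·-4 + 2·11 = 36
  a_10 = 1·36 + -1·3 + 0·-11 + 2·-4 = 25
  a_11 = 1·25 + -1·36 + 0·3 + 2·-11 = -33
  a_12 = 1·-33 + -1·25 + 0·36 + 2·3 = -52
  a_13 = 1·-52 + -1·-33 + 0·25 + 2·36 = 53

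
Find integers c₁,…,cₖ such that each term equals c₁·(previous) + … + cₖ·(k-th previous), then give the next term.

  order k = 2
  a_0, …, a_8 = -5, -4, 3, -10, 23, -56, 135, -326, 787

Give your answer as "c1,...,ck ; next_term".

-2,1 ; -1900

  a_2 = -2·-4 + 1·-5 = 3
  a_3 = -2·3 + 1·-4 = -10
  a_4 = -2·-10 + 1·3 = 23
  a_5 = -2·23 + 1·-10 = -56
  a_6 = -2·-56 + 1·23 = 135
  a_7 = -2·135 + 1·-56 = -326
  a_8 = -2·-326 + 1·135 = 787
  a_9 = -2·787 + 1·-326 = -1900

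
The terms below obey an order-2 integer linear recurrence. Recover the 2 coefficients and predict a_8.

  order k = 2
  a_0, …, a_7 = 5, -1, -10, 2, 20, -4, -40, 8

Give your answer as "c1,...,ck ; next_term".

0,-2 ; 80

  a_2 = 0·-1 + -2·5 = -10
  a_3 = 0·-10 + -2·-1 = 2
  a_4 = 0·2 + -2·-10 = 20
  a_5 = 0·20 + -2·2 = -4
  a_6 = 0·-4 + -2·20 = -40
  a_7 = 0·-40 + -2·-4 = 8
  a_8 = 0·8 + -2·-40 = 80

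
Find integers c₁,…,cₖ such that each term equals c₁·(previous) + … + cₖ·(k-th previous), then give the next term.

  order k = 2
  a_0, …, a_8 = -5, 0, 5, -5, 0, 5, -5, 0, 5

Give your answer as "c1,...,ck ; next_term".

-1,-1 ; -5

  a_2 = -1·0 + -1·-5 = 5
  a_3 = -1·5 + -1·0 = -5
  a_4 = -1·-5 + -1·5 = 0
  a_5 = -1·0 + -1·-5 = 5
  a_6 = -1·5 + -1·0 = -5
  a_7 = -1·-5 + -1·5 = 0
  a_8 = -1·0 + -1·-5 = 5
  a_9 = -1·5 + -1·0 = -5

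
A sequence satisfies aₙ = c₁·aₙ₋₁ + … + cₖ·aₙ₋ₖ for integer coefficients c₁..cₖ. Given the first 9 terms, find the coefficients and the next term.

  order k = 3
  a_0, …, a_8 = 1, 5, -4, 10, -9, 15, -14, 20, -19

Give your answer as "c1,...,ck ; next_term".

-1,1,1 ; 25

  a_3 = -1·-4 + 1·5 + 1·1 = 10
  a_4 = -1·10 + 1·-4 + 1·5 = -9
  a_5 = -1·-9 + 1·10 + 1·-4 = 15
  a_6 = -1·15 + 1·-9 + 1·10 = -14
  a_7 = -1·-14 + 1·15 + 1·-9 = 20
  a_8 = -1·20 + 1·-14 + 1·15 = -19
  a_9 = -1·-19 + 1·20 + 1·-14 = 25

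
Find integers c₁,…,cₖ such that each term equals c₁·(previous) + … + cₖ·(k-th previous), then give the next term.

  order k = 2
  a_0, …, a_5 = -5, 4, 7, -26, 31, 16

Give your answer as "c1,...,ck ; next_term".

-2,-3 ; -125

  a_2 = -2·4 + -3·-5 = 7
  a_3 = -2·7 + -3·4 = -26
  a_4 = -2·-26 + -3·7 = 31
  a_5 = -2·31 + -3·-26 = 16
  a_6 = -2·16 + -3·31 = -125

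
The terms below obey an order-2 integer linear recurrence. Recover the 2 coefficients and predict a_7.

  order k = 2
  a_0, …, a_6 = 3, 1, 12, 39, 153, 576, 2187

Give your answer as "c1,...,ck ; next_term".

  a_2 = 3·1 + 3·3 = 12
  a_3 = 3·12 + 3·1 = 39
  a_4 = 3·39 + 3·12 = 153
  a_5 = 3·153 + 3·39 = 576
  a_6 = 3·576 + 3·153 = 2187
  a_7 = 3·2187 + 3·576 = 8289

3,3 ; 8289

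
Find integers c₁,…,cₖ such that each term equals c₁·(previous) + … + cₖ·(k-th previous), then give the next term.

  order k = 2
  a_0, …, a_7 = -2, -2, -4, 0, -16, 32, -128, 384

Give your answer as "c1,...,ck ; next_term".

  a_2 = -2·-2 + 4·-2 = -4
  a_3 = -2·-4 + 4·-2 = 0
  a_4 = -2·0 + 4·-4 = -16
  a_5 = -2·-16 + 4·0 = 32
  a_6 = -2·32 + 4·-16 = -128
  a_7 = -2·-128 + 4·32 = 384
  a_8 = -2·384 + 4·-128 = -1280

-2,4 ; -1280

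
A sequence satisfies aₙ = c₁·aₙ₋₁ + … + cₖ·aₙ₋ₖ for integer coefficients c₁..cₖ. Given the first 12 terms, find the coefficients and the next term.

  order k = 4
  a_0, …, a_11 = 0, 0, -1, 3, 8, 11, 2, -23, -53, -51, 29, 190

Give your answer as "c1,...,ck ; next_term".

  a_4 = 2·3 + -2·-1 + -1·0 + 1·0 = 8
  a_5 = 2·8 + -2·3 + -1·-1 + 1·0 = 11
  a_6 = 2·11 + -2·8 + -1·3 + 1·-1 = 2
  a_7 = 2·2 + -2·11 + -1·8 + 1·3 = -23
  a_8 = 2·-23 + -2·2 + -1·11 + 1·8 = -53
  a_9 = 2·-53 + -2·-23 + -1·2 + 1·11 = -51
  a_10 = 2·-51 + -2·-53 + -1·-23 + 1·2 = 29
  a_11 = 2·29 + -2·-51 + -1·-53 + 1·-23 = 190
  a_12 = 2·190 + -2·29 + -1·-51 + 1·-53 = 320

2,-2,-1,1 ; 320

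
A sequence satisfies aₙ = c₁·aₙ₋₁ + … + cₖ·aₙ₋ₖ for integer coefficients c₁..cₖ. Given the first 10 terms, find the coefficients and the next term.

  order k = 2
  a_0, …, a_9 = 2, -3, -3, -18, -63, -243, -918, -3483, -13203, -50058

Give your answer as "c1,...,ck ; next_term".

  a_2 = 3·-3 + 3·2 = -3
  a_3 = 3·-3 + 3·-3 = -18
  a_4 = 3·-18 + 3·-3 = -63
  a_5 = 3·-63 + 3·-18 = -243
  a_6 = 3·-243 + 3·-63 = -918
  a_7 = 3·-918 + 3·-243 = -3483
  a_8 = 3·-3483 + 3·-918 = -13203
  a_9 = 3·-13203 + 3·-3483 = -50058
  a_10 = 3·-50058 + 3·-13203 = -189783

3,3 ; -189783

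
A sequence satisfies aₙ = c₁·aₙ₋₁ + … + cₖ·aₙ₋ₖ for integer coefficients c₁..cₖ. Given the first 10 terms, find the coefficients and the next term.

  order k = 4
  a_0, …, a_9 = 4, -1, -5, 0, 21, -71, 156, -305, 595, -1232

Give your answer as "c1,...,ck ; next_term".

  a_4 = -3·0 + -2·-5 + 1·-1 + 3·4 = 21
  a_5 = -3·21 + -2·0 + 1·-5 + 3·-1 = -71
  a_6 = -3·-71 + -2·21 + 1·0 + 3·-5 = 156
  a_7 = -3·156 + -2·-71 + 1·21 + 3·0 = -305
  a_8 = -3·-305 + -2·156 + 1·-71 + 3·21 = 595
  a_9 = -3·595 + -2·-305 + 1·156 + 3·-71 = -1232
  a_10 = -3·-1232 + -2·595 + 1·-305 + 3·156 = 2669

-3,-2,1,3 ; 2669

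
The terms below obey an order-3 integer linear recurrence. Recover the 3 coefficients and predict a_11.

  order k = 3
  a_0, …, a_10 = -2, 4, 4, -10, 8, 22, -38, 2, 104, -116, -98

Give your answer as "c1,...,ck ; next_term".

0,-1,3 ; 428

  a_3 = 0·4 + -1·4 + 3·-2 = -10
  a_4 = 0·-10 + -1·4 + 3·4 = 8
  a_5 = 0·8 + -1·-10 + 3·4 = 22
  a_6 = 0·22 + -1·8 + 3·-10 = -38
  a_7 = 0·-38 + -1·22 + 3·8 = 2
  a_8 = 0·2 + -1·-38 + 3·22 = 104
  a_9 = 0·104 + -1·2 + 3·-38 = -116
  a_10 = 0·-116 + -1·104 + 3·2 = -98
  a_11 = 0·-98 + -1·-116 + 3·104 = 428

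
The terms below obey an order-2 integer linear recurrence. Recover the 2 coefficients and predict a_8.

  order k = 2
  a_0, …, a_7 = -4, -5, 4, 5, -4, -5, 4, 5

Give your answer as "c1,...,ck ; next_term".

  a_2 = 0·-5 + -1·-4 = 4
  a_3 = 0·4 + -1·-5 = 5
  a_4 = 0·5 + -1·4 = -4
  a_5 = 0·-4 + -1·5 = -5
  a_6 = 0·-5 + -1·-4 = 4
  a_7 = 0·4 + -1·-5 = 5
  a_8 = 0·5 + -1·4 = -4

0,-1 ; -4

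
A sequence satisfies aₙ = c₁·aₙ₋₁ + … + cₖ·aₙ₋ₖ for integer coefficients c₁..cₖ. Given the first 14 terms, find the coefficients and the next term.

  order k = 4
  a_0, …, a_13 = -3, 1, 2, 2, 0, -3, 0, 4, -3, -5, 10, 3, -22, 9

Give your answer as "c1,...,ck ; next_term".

  a_4 = 0·2 + -2·2 + 1·1 + -1·-3 = 0
  a_5 = 0·0 + -2·2 + 1·2 + -1·1 = -3
  a_6 = 0·-3 + -2·0 + 1·2 + -1·2 = 0
  a_7 = 0·0 + -2·-3 + 1·0 + -1·2 = 4
  a_8 = 0·4 + -2·0 + 1·-3 + -1·0 = -3
  a_9 = 0·-3 + -2·4 + 1·0 + -1·-3 = -5
  a_10 = 0·-5 + -2·-3 + 1·4 + -1·0 = 10
  a_11 = 0·10 + -2·-5 + 1·-3 + -1·4 = 3
  a_12 = 0·3 + -2·10 + 1·-5 + -1·-3 = -22
  a_13 = 0·-22 + -2·3 + 1·10 + -1·-5 = 9
  a_14 = 0·9 + -2·-22 + 1·3 + -1·10 = 37

0,-2,1,-1 ; 37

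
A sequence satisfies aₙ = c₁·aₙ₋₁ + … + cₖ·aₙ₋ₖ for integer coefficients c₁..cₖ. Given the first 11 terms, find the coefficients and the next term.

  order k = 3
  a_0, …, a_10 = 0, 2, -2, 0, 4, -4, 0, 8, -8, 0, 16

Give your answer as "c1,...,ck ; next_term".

0,0,2 ; -16

  a_3 = 0·-2 + 0·2 + 2·0 = 0
  a_4 = 0·0 + 0·-2 + 2·2 = 4
  a_5 = 0·4 + 0·0 + 2·-2 = -4
  a_6 = 0·-4 + 0·4 + 2·0 = 0
  a_7 = 0·0 + 0·-4 + 2·4 = 8
  a_8 = 0·8 + 0·0 + 2·-4 = -8
  a_9 = 0·-8 + 0·8 + 2·0 = 0
  a_10 = 0·0 + 0·-8 + 2·8 = 16
  a_11 = 0·16 + 0·0 + 2·-8 = -16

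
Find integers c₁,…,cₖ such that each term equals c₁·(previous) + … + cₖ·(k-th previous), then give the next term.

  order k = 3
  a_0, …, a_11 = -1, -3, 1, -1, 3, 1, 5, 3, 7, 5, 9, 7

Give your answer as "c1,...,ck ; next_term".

1,1,-1 ; 11

  a_3 = 1·1 + 1·-3 + -1·-1 = -1
  a_4 = 1·-1 + 1·1 + -1·-3 = 3
  a_5 = 1·3 + 1·-1 + -1·1 = 1
  a_6 = 1·1 + 1·3 + -1·-1 = 5
  a_7 = 1·5 + 1·1 + -1·3 = 3
  a_8 = 1·3 + 1·5 + -1·1 = 7
  a_9 = 1·7 + 1·3 + -1·5 = 5
  a_10 = 1·5 + 1·7 + -1·3 = 9
  a_11 = 1·9 + 1·5 + -1·7 = 7
  a_12 = 1·7 + 1·9 + -1·5 = 11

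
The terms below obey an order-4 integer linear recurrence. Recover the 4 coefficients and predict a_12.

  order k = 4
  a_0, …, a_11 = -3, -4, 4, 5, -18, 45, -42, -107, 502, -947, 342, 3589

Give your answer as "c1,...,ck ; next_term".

-2,-3,2,-4 ; -12106

  a_4 = -2·5 + -3·4 + 2·-4 + -4·-3 = -18
  a_5 = -2·-18 + -3·5 + 2·4 + -4·-4 = 45
  a_6 = -2·45 + -3·-18 + 2·5 + -4·4 = -42
  a_7 = -2·-42 + -3·45 + 2·-18 + -4·5 = -107
  a_8 = -2·-107 + -3·-42 + 2·45 + -4·-18 = 502
  a_9 = -2·502 + -3·-107 + 2·-42 + -4·45 = -947
  a_10 = -2·-947 + -3·502 + 2·-107 + -4·-42 = 342
  a_11 = -2·342 + -3·-947 + 2·502 + -4·-107 = 3589
  a_12 = -2·3589 + -3·342 + 2·-947 + -4·502 = -12106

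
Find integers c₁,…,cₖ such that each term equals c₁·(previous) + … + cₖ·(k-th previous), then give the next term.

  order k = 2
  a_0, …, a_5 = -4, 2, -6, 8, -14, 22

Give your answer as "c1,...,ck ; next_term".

-1,1 ; -36

  a_2 = -1·2 + 1·-4 = -6
  a_3 = -1·-6 + 1·2 = 8
  a_4 = -1·8 + 1·-6 = -14
  a_5 = -1·-14 + 1·8 = 22
  a_6 = -1·22 + 1·-14 = -36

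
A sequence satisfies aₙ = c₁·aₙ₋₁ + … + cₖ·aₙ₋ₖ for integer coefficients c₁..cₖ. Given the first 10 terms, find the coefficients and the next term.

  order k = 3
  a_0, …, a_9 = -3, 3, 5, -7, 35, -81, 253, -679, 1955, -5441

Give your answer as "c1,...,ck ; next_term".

-2,3,2 ; 15389

  a_3 = -2·5 + 3·3 + 2·-3 = -7
  a_4 = -2·-7 + 3·5 + 2·3 = 35
  a_5 = -2·35 + 3·-7 + 2·5 = -81
  a_6 = -2·-81 + 3·35 + 2·-7 = 253
  a_7 = -2·253 + 3·-81 + 2·35 = -679
  a_8 = -2·-679 + 3·253 + 2·-81 = 1955
  a_9 = -2·1955 + 3·-679 + 2·253 = -5441
  a_10 = -2·-5441 + 3·1955 + 2·-679 = 15389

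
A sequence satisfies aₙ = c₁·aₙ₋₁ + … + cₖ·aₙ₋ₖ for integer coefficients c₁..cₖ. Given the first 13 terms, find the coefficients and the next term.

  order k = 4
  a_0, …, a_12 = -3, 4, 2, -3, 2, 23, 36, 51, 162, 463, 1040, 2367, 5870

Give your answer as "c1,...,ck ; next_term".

  a_4 = 2·-3 + -1·2 + 4·4 + 2·-3 = 2
  a_5 = 2·2 + -1·-3 + 4·2 + 2·4 = 23
  a_6 = 2·23 + -1·2 + 4·-3 + 2·2 = 36
  a_7 = 2·36 + -1·23 + 4·2 + 2·-3 = 51
  a_8 = 2·51 + -1·36 + 4·23 + 2·2 = 162
  a_9 = 2·162 + -1·51 + 4·36 + 2·23 = 463
  a_10 = 2·463 + -1·162 + 4·51 + 2·36 = 1040
  a_11 = 2·1040 + -1·463 + 4·162 + 2·51 = 2367
  a_12 = 2·2367 + -1·1040 + 4·463 + 2·162 = 5870
  a_13 = 2·5870 + -1·2367 + 4·1040 + 2·463 = 14459

2,-1,4,2 ; 14459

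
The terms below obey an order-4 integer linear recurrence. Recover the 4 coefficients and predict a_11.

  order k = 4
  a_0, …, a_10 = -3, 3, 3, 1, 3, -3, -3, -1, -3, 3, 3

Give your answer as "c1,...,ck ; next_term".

0,0,0,-1 ; 1

  a_4 = 0·1 + 0·3 + 0·3 + -1·-3 = 3
  a_5 = 0·3 + 0·1 + 0·3 + -1·3 = -3
  a_6 = 0·-3 + 0·3 + 0·1 + -1·3 = -3
  a_7 = 0·-3 + 0·-3 + 0·3 + -1·1 = -1
  a_8 = 0·-1 + 0·-3 + 0·-3 + -1·3 = -3
  a_9 = 0·-3 + 0·-1 + 0·-3 + -1·-3 = 3
  a_10 = 0·3 + 0·-3 + 0·-1 + -1·-3 = 3
  a_11 = 0·3 + 0·3 + 0·-3 + -1·-1 = 1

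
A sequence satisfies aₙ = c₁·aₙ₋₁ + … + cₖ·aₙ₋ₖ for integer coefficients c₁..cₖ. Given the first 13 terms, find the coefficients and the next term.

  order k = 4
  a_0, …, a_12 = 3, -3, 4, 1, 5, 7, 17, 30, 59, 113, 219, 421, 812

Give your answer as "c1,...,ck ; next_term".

1,1,1,1 ; 1565

  a_4 = 1·1 + 1·4 + 1·-3 + 1·3 = 5
  a_5 = 1·5 + 1·1 + 1·4 + 1·-3 = 7
  a_6 = 1·7 + 1·5 + 1·1 + 1·4 = 17
  a_7 = 1·17 + 1·7 + 1·5 + 1·1 = 30
  a_8 = 1·30 + 1·17 + 1·7 + 1·5 = 59
  a_9 = 1·59 + 1·30 + 1·17 + 1·7 = 113
  a_10 = 1·113 + 1·59 + 1·30 + 1·17 = 219
  a_11 = 1·219 + 1·113 + 1·59 + 1·30 = 421
  a_12 = 1·421 + 1·219 + 1·113 + 1·59 = 812
  a_13 = 1·812 + 1·421 + 1·219 + 1·113 = 1565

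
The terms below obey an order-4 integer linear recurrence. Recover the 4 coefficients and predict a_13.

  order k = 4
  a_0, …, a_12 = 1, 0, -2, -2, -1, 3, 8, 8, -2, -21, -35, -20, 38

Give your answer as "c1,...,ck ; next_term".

  a_4 = 1·-2 + -1·-2 + -1·0 + -1·1 = -1
  a_5 = 1·-1 + -1·-2 + -1·-2 + -1·0 = 3
  a_6 = 1·3 + -1·-1 + -1·-2 + -1·-2 = 8
  a_7 = 1·8 + -1·3 + -1·-1 + -1·-2 = 8
  a_8 = 1·8 + -1·8 + -1·3 + -1·-1 = -2
  a_9 = 1·-2 + -1·8 + -1·8 + -1·3 = -21
  a_10 = 1·-21 + -1·-2 + -1·8 + -1·8 = -35
  a_11 = 1·-35 + -1·-21 + -1·-2 + -1·8 = -20
  a_12 = 1·-20 + -1·-35 + -1·-21 + -1·-2 = 38
  a_13 = 1·38 + -1·-20 + -1·-35 + -1·-21 = 114

1,-1,-1,-1 ; 114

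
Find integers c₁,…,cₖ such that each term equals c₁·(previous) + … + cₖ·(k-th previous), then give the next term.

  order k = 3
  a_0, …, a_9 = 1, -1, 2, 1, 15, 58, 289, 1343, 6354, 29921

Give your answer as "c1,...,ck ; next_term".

  a_3 = 4·2 + 4·-1 + -3·1 = 1
  a_4 = 4·1 + 4·2 + -3·-1 = 15
  a_5 = 4·15 + 4·1 + -3·2 = 58
  a_6 = 4·58 + 4·15 + -3·1 = 289
  a_7 = 4·289 + 4·58 + -3·15 = 1343
  a_8 = 4·1343 + 4·289 + -3·58 = 6354
  a_9 = 4·6354 + 4·1343 + -3·289 = 29921
  a_10 = 4·29921 + 4·6354 + -3·1343 = 141071

4,4,-3 ; 141071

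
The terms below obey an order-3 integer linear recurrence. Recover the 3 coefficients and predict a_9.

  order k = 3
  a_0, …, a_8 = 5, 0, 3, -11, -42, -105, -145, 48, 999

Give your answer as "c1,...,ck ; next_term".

  a_3 = 3·3 + -3·0 + -4·5 = -11
  a_4 = 3·-11 + -3·3 + -4·0 = -42
  a_5 = 3·-42 + -3·-11 + -4·3 = -105
  a_6 = 3·-105 + -3·-42 + -4·-11 = -145
  a_7 = 3·-145 + -3·-105 + -4·-42 = 48
  a_8 = 3·48 + -3·-145 + -4·-105 = 999
  a_9 = 3·999 + -3·48 + -4·-145 = 3433

3,-3,-4 ; 3433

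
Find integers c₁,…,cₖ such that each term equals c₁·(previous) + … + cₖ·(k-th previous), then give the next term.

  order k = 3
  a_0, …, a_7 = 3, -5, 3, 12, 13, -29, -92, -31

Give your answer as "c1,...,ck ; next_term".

1,-3,-2 ; 303

  a_3 = 1·3 + -3·-5 + -2·3 = 12
  a_4 = 1·12 + -3·3 + -2·-5 = 13
  a_5 = 1·13 + -3·12 + -2·3 = -29
  a_6 = 1·-29 + -3·13 + -2·12 = -92
  a_7 = 1·-92 + -3·-29 + -2·13 = -31
  a_8 = 1·-31 + -3·-92 + -2·-29 = 303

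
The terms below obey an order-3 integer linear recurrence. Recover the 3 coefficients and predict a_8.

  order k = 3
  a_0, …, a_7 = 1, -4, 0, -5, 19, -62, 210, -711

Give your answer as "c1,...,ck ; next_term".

  a_3 = -3·0 + 1·-4 + -1·1 = -5
  a_4 = -3·-5 + 1·0 + -1·-4 = 19
  a_5 = -3·19 + 1·-5 + -1·0 = -62
  a_6 = -3·-62 + 1·19 + -1·-5 = 210
  a_7 = -3·210 + 1·-62 + -1·19 = -711
  a_8 = -3·-711 + 1·210 + -1·-62 = 2405

-3,1,-1 ; 2405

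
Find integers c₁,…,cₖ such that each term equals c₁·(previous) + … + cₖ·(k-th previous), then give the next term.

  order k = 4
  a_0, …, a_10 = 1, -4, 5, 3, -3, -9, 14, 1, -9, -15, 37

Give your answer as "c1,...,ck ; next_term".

  a_4 = -1·3 + -1·5 + -1·-4 + 1·1 = -3
  a_5 = -1·-3 + -1·3 + -1·5 + 1·-4 = -9
  a_6 = -1·-9 + -1·-3 + -1·3 + 1·5 = 14
  a_7 = -1·14 + -1·-9 + -1·-3 + 1·3 = 1
  a_8 = -1·1 + -1·14 + -1·-9 + 1·-3 = -9
  a_9 = -1·-9 + -1·1 + -1·14 + 1·-9 = -15
  a_10 = -1·-15 + -1·-9 + -1·1 + 1·14 = 37
  a_11 = -1·37 + -1·-15 + -1·-9 + 1·1 = -12

-1,-1,-1,1 ; -12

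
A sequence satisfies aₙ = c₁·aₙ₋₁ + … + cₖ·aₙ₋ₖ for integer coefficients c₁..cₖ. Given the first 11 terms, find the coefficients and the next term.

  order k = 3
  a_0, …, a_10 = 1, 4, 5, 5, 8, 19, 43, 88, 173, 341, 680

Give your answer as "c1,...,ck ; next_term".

3,-3,2 ; 1363

  a_3 = 3·5 + -3·4 + 2·1 = 5
  a_4 = 3·5 + -3·5 + 2·4 = 8
  a_5 = 3·8 + -3·5 + 2·5 = 19
  a_6 = 3·19 + -3·8 + 2·5 = 43
  a_7 = 3·43 + -3·19 + 2·8 = 88
  a_8 = 3·88 + -3·43 + 2·19 = 173
  a_9 = 3·173 + -3·88 + 2·43 = 341
  a_10 = 3·341 + -3·173 + 2·88 = 680
  a_11 = 3·680 + -3·341 + 2·173 = 1363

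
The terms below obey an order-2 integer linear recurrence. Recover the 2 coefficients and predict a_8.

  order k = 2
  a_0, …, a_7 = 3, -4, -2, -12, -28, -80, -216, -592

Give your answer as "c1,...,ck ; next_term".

  a_2 = 2·-4 + 2·3 = -2
  a_3 = 2·-2 + 2·-4 = -12
  a_4 = 2·-12 + 2·-2 = -28
  a_5 = 2·-28 + 2·-12 = -80
  a_6 = 2·-80 + 2·-28 = -216
  a_7 = 2·-216 + 2·-80 = -592
  a_8 = 2·-592 + 2·-216 = -1616

2,2 ; -1616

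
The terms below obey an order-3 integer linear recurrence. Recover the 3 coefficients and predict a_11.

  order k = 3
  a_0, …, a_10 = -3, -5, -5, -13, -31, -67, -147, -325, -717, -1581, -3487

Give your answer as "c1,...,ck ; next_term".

  a_3 = 2·-5 + 0·-5 + 1·-3 = -13
  a_4 = 2·-13 + 0·-5 + 1·-5 = -31
  a_5 = 2·-31 + 0·-13 + 1·-5 = -67
  a_6 = 2·-67 + 0·-31 + 1·-13 = -147
  a_7 = 2·-147 + 0·-67 + 1·-31 = -325
  a_8 = 2·-325 + 0·-147 + 1·-67 = -717
  a_9 = 2·-717 + 0·-325 + 1·-147 = -1581
  a_10 = 2·-1581 + 0·-717 + 1·-325 = -3487
  a_11 = 2·-3487 + 0·-1581 + 1·-717 = -7691

2,0,1 ; -7691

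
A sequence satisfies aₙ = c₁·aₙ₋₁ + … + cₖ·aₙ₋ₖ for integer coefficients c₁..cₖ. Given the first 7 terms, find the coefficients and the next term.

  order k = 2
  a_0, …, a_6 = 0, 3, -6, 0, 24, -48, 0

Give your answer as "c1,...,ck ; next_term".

  a_2 = -2·3 + -4·0 = -6
  a_3 = -2·-6 + -4·3 = 0
  a_4 = -2·0 + -4·-6 = 24
  a_5 = -2·24 + -4·0 = -48
  a_6 = -2·-48 + -4·24 = 0
  a_7 = -2·0 + -4·-48 = 192

-2,-4 ; 192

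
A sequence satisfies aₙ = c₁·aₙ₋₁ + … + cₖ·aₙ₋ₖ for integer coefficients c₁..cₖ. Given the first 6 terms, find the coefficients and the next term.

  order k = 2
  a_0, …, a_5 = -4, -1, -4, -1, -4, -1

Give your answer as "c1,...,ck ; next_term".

0,1 ; -4

  a_2 = 0·-1 + 1·-4 = -4
  a_3 = 0·-4 + 1·-1 = -1
  a_4 = 0·-1 + 1·-4 = -4
  a_5 = 0·-4 + 1·-1 = -1
  a_6 = 0·-1 + 1·-4 = -4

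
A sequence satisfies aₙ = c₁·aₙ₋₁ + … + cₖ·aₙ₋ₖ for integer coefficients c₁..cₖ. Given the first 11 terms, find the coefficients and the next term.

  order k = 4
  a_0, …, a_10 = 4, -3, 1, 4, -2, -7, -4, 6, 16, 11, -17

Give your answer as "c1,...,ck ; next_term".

  a_4 = 1·4 + -2·1 + 0·-3 + -1·4 = -2
  a_5 = 1·-2 + -2·4 + 0·1 + -1·-3 = -7
  a_6 = 1·-7 + -2·-2 + 0·4 + -1·1 = -4
  a_7 = 1·-4 + -2·-7 + 0·-2 + -1·4 = 6
  a_8 = 1·6 + -2·-4 + 0·-7 + -1·-2 = 16
  a_9 = 1·16 + -2·6 + 0·-4 + -1·-7 = 11
  a_10 = 1·11 + -2·16 + 0·6 + -1·-4 = -17
  a_11 = 1·-17 + -2·11 + 0·16 + -1·6 = -45

1,-2,0,-1 ; -45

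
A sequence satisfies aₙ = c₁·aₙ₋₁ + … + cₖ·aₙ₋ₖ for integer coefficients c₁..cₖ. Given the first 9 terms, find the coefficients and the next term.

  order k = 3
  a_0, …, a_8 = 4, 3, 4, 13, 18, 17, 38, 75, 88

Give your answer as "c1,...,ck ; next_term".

  a_3 = 1·4 + -1·3 + 3·4 = 13
  a_4 = 1·13 + -1·4 + 3·3 = 18
  a_5 = 1·18 + -1·13 + 3·4 = 17
  a_6 = 1·17 + -1·18 + 3·13 = 38
  a_7 = 1·38 + -1·17 + 3·18 = 75
  a_8 = 1·75 + -1·38 + 3·17 = 88
  a_9 = 1·88 + -1·75 + 3·38 = 127

1,-1,3 ; 127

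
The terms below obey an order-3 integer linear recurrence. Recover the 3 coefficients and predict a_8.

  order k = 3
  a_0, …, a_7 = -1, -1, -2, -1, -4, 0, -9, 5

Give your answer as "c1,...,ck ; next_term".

-1,2,1 ; -23

  a_3 = -1·-2 + 2·-1 + 1·-1 = -1
  a_4 = -1·-1 + 2·-2 + 1·-1 = -4
  a_5 = -1·-4 + 2·-1 + 1·-2 = 0
  a_6 = -1·0 + 2·-4 + 1·-1 = -9
  a_7 = -1·-9 + 2·0 + 1·-4 = 5
  a_8 = -1·5 + 2·-9 + 1·0 = -23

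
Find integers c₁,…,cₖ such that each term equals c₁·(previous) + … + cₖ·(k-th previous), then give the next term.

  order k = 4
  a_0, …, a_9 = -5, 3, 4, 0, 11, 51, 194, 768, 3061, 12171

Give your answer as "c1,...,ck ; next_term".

3,3,3,2 ; 48388

  a_4 = 3·0 + 3·4 + 3·3 + 2·-5 = 11
  a_5 = 3·11 + 3·0 + 3·4 + 2·3 = 51
  a_6 = 3·51 + 3·11 + 3·0 + 2·4 = 194
  a_7 = 3·194 + 3·51 + 3·11 + 2·0 = 768
  a_8 = 3·768 + 3·194 + 3·51 + 2·11 = 3061
  a_9 = 3·3061 + 3·768 + 3·194 + 2·51 = 12171
  a_10 = 3·12171 + 3·3061 + 3·768 + 2·194 = 48388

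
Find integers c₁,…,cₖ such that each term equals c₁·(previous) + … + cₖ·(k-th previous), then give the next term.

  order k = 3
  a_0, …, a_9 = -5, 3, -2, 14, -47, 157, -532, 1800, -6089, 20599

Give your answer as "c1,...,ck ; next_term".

  a_3 = -3·-2 + 1·3 + -1·-5 = 14
  a_4 = -3·14 + 1·-2 + -1·3 = -47
  a_5 = -3·-47 + 1·14 + -1·-2 = 157
  a_6 = -3·157 + 1·-47 + -1·14 = -532
  a_7 = -3·-532 + 1·157 + -1·-47 = 1800
  a_8 = -3·1800 + 1·-532 + -1·157 = -6089
  a_9 = -3·-6089 + 1·1800 + -1·-532 = 20599
  a_10 = -3·20599 + 1·-6089 + -1·1800 = -69686

-3,1,-1 ; -69686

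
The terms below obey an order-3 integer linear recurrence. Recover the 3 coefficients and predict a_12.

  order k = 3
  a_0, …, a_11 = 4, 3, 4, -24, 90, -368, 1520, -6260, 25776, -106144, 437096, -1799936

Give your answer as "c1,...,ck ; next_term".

-4,0,-2 ; 7412032

  a_3 = -4·4 + 0·3 + -2·4 = -24
  a_4 = -4·-24 + 0·4 + -2·3 = 90
  a_5 = -4·90 + 0·-24 + -2·4 = -368
  a_6 = -4·-368 + 0·90 + -2·-24 = 1520
  a_7 = -4·1520 + 0·-368 + -2·90 = -6260
  a_8 = -4·-6260 + 0·1520 + -2·-368 = 25776
  a_9 = -4·25776 + 0·-6260 + -2·1520 = -106144
  a_10 = -4·-106144 + 0·25776 + -2·-6260 = 437096
  a_11 = -4·437096 + 0·-106144 + -2·25776 = -1799936
  a_12 = -4·-1799936 + 0·437096 + -2·-106144 = 7412032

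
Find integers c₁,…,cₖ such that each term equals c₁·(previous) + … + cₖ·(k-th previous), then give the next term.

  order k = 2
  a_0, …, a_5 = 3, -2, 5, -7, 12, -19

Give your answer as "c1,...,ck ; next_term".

  a_2 = -1·-2 + 1·3 = 5
  a_3 = -1·5 + 1·-2 = -7
  a_4 = -1·-7 + 1·5 = 12
  a_5 = -1·12 + 1·-7 = -19
  a_6 = -1·-19 + 1·12 = 31

-1,1 ; 31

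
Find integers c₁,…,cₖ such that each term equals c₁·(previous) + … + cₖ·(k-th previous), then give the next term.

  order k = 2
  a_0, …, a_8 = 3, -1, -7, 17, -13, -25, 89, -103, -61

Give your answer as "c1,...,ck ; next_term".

  a_2 = -2·-1 + -3·3 = -7
  a_3 = -2·-7 + -3·-1 = 17
  a_4 = -2·17 + -3·-7 = -13
  a_5 = -2·-13 + -3·17 = -25
  a_6 = -2·-25 + -3·-13 = 89
  a_7 = -2·89 + -3·-25 = -103
  a_8 = -2·-103 + -3·89 = -61
  a_9 = -2·-61 + -3·-103 = 431

-2,-3 ; 431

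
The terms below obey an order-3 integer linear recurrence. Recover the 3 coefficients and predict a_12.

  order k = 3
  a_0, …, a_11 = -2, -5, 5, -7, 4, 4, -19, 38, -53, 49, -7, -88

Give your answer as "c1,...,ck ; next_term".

  a_3 = -2·5 + -1·-5 + 1·-2 = -7
  a_4 = -2·-7 + -1·5 + 1·-5 = 4
  a_5 = -2·4 + -1·-7 + 1·5 = 4
  a_6 = -2·4 + -1·4 + 1·-7 = -19
  a_7 = -2·-19 + -1·4 + 1·4 = 38
  a_8 = -2·38 + -1·-19 + 1·4 = -53
  a_9 = -2·-53 + -1·38 + 1·-19 = 49
  a_10 = -2·49 + -1·-53 + 1·38 = -7
  a_11 = -2·-7 + -1·49 + 1·-53 = -88
  a_12 = -2·-88 + -1·-7 + 1·49 = 232

-2,-1,1 ; 232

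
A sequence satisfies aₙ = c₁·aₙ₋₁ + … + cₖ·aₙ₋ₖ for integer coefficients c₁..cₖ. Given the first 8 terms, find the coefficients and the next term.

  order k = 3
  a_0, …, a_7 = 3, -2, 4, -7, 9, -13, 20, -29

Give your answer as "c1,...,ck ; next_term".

  a_3 = -1·4 + 0·-2 + -1·3 = -7
  a_4 = -1·-7 + 0·4 + -1·-2 = 9
  a_5 = -1·9 + 0·-7 + -1·4 = -13
  a_6 = -1·-13 + 0·9 + -1·-7 = 20
  a_7 = -1·20 + 0·-13 + -1·9 = -29
  a_8 = -1·-29 + 0·20 + -1·-13 = 42

-1,0,-1 ; 42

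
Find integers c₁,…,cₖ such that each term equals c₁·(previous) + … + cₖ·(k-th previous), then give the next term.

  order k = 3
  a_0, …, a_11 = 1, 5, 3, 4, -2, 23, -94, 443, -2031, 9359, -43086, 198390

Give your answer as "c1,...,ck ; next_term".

-4,3,1 ; -913459

  a_3 = -4·3 + 3·5 + 1·1 = 4
  a_4 = -4·4 + 3·3 + 1·5 = -2
  a_5 = -4·-2 + 3·4 + 1·3 = 23
  a_6 = -4·23 + 3·-2 + 1·4 = -94
  a_7 = -4·-94 + 3·23 + 1·-2 = 443
  a_8 = -4·443 + 3·-94 + 1·23 = -2031
  a_9 = -4·-2031 + 3·443 + 1·-94 = 9359
  a_10 = -4·9359 + 3·-2031 + 1·443 = -43086
  a_11 = -4·-43086 + 3·9359 + 1·-2031 = 198390
  a_12 = -4·198390 + 3·-43086 + 1·9359 = -913459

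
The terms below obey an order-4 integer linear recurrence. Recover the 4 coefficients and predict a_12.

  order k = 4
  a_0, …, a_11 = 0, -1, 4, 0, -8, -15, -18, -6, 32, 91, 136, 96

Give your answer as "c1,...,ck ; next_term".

  a_4 = 2·0 + -2·4 + 0·-1 + -1·0 = -8
  a_5 = 2·-8 + -2·0 + 0·4 + -1·-1 = -15
  a_6 = 2·-15 + -2·-8 + 0·0 + -1·4 = -18
  a_7 = 2·-18 + -2·-15 + 0·-8 + -1·0 = -6
  a_8 = 2·-6 + -2·-18 + 0·-15 + -1·-8 = 32
  a_9 = 2·32 + -2·-6 + 0·-18 + -1·-15 = 91
  a_10 = 2·91 + -2·32 + 0·-6 + -1·-18 = 136
  a_11 = 2·136 + -2·91 + 0·32 + -1·-6 = 96
  a_12 = 2·96 + -2·136 + 0·91 + -1·32 = -112

2,-2,0,-1 ; -112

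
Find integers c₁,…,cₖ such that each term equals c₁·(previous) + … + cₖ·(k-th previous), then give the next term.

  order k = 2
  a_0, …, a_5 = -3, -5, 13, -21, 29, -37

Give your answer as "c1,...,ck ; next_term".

  a_2 = -2·-5 + -1·-3 = 13
  a_3 = -2·13 + -1·-5 = -21
  a_4 = -2·-21 + -1·13 = 29
  a_5 = -2·29 + -1·-21 = -37
  a_6 = -2·-37 + -1·29 = 45

-2,-1 ; 45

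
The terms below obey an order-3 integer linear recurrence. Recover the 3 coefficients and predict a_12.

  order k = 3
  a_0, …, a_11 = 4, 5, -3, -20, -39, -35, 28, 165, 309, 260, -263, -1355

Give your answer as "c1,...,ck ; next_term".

2,-2,-1 ; -2444

  a_3 = 2·-3 + -2·5 + -1·4 = -20
  a_4 = 2·-20 + -2·-3 + -1·5 = -39
  a_5 = 2·-39 + -2·-20 + -1·-3 = -35
  a_6 = 2·-35 + -2·-39 + -1·-20 = 28
  a_7 = 2·28 + -2·-35 + -1·-39 = 165
  a_8 = 2·165 + -2·28 + -1·-35 = 309
  a_9 = 2·309 + -2·165 + -1·28 = 260
  a_10 = 2·260 + -2·309 + -1·165 = -263
  a_11 = 2·-263 + -2·260 + -1·309 = -1355
  a_12 = 2·-1355 + -2·-263 + -1·260 = -2444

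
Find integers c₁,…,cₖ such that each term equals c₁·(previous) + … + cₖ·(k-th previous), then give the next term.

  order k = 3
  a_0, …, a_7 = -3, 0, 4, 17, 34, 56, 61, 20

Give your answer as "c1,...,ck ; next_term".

  a_3 = 2·4 + 0·0 + -3·-3 = 17
  a_4 = 2·17 + 0·4 + -3·0 = 34
  a_5 = 2·34 + 0·17 + -3·4 = 56
  a_6 = 2·56 + 0·34 + -3·17 = 61
  a_7 = 2·61 + 0·56 + -3·34 = 20
  a_8 = 2·20 + 0·61 + -3·56 = -128

2,0,-3 ; -128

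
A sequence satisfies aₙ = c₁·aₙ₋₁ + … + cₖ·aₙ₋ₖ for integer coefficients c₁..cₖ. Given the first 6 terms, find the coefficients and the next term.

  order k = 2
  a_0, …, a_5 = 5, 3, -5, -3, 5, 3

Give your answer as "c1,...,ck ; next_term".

  a_2 = 0·3 + -1·5 = -5
  a_3 = 0·-5 + -1·3 = -3
  a_4 = 0·-3 + -1·-5 = 5
  a_5 = 0·5 + -1·-3 = 3
  a_6 = 0·3 + -1·5 = -5

0,-1 ; -5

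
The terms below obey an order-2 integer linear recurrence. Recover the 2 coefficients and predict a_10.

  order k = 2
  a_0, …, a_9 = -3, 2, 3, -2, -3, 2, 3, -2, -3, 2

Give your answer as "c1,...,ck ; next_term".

0,-1 ; 3

  a_2 = 0·2 + -1·-3 = 3
  a_3 = 0·3 + -1·2 = -2
  a_4 = 0·-2 + -1·3 = -3
  a_5 = 0·-3 + -1·-2 = 2
  a_6 = 0·2 + -1·-3 = 3
  a_7 = 0·3 + -1·2 = -2
  a_8 = 0·-2 + -1·3 = -3
  a_9 = 0·-3 + -1·-2 = 2
  a_10 = 0·2 + -1·-3 = 3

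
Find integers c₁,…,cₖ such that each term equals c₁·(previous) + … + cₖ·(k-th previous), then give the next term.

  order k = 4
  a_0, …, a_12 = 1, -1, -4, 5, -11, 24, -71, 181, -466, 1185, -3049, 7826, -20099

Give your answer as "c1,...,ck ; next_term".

-2,1,0,3 ; 51579

  a_4 = -2·5 + 1·-4 + 0·-1 + 3·1 = -11
  a_5 = -2·-11 + 1·5 + 0·-4 + 3·-1 = 24
  a_6 = -2·24 + 1·-11 + 0·5 + 3·-4 = -71
  a_7 = -2·-71 + 1·24 + 0·-11 + 3·5 = 181
  a_8 = -2·181 + 1·-71 + 0·24 + 3·-11 = -466
  a_9 = -2·-466 + 1·181 + 0·-71 + 3·24 = 1185
  a_10 = -2·1185 + 1·-466 + 0·181 + 3·-71 = -3049
  a_11 = -2·-3049 + 1·1185 + 0·-466 + 3·181 = 7826
  a_12 = -2·7826 + 1·-3049 + 0·1185 + 3·-466 = -20099
  a_13 = -2·-20099 + 1·7826 + 0·-3049 + 3·1185 = 51579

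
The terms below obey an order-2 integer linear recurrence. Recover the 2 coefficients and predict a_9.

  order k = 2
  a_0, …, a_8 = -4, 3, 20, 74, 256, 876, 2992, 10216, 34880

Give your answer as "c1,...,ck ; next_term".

4,-2 ; 119088

  a_2 = 4·3 + -2·-4 = 20
  a_3 = 4·20 + -2·3 = 74
  a_4 = 4·74 + -2·20 = 256
  a_5 = 4·256 + -2·74 = 876
  a_6 = 4·876 + -2·256 = 2992
  a_7 = 4·2992 + -2·876 = 10216
  a_8 = 4·10216 + -2·2992 = 34880
  a_9 = 4·34880 + -2·10216 = 119088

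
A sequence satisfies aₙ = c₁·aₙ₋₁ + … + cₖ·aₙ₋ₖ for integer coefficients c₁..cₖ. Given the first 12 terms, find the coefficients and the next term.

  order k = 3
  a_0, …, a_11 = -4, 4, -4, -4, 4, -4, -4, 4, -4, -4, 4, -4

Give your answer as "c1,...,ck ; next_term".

  a_3 = 0·-4 + 0·4 + 1·-4 = -4
  a_4 = 0·-4 + 0·-4 + 1·4 = 4
  a_5 = 0·4 + 0·-4 + 1·-4 = -4
  a_6 = 0·-4 + 0·4 + 1·-4 = -4
  a_7 = 0·-4 + 0·-4 + 1·4 = 4
  a_8 = 0·4 + 0·-4 + 1·-4 = -4
  a_9 = 0·-4 + 0·4 + 1·-4 = -4
  a_10 = 0·-4 + 0·-4 + 1·4 = 4
  a_11 = 0·4 + 0·-4 + 1·-4 = -4
  a_12 = 0·-4 + 0·4 + 1·-4 = -4

0,0,1 ; -4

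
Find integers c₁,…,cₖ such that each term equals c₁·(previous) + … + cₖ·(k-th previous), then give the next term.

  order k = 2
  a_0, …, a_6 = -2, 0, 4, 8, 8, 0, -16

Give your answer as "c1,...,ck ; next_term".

  a_2 = 2·0 + -2·-2 = 4
  a_3 = 2·4 + -2·0 = 8
  a_4 = 2·8 + -2·4 = 8
  a_5 = 2·8 + -2·8 = 0
  a_6 = 2·0 + -2·8 = -16
  a_7 = 2·-16 + -2·0 = -32

2,-2 ; -32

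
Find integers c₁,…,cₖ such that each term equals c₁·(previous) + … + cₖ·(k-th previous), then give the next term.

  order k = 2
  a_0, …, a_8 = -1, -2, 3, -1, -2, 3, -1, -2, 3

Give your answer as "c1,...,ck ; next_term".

  a_2 = -1·-2 + -1·-1 = 3
  a_3 = -1·3 + -1·-2 = -1
  a_4 = -1·-1 + -1·3 = -2
  a_5 = -1·-2 + -1·-1 = 3
  a_6 = -1·3 + -1·-2 = -1
  a_7 = -1·-1 + -1·3 = -2
  a_8 = -1·-2 + -1·-1 = 3
  a_9 = -1·3 + -1·-2 = -1

-1,-1 ; -1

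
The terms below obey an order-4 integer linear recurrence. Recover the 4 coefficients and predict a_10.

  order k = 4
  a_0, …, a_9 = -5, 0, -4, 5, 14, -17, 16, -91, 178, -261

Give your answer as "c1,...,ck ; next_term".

-2,-1,-4,-4 ; 644

  a_4 = -2·5 + -1·-4 + -4·0 + -4·-5 = 14
  a_5 = -2·14 + -1·5 + -4·-4 + -4·0 = -17
  a_6 = -2·-17 + -1·14 + -4·5 + -4·-4 = 16
  a_7 = -2·16 + -1·-17 + -4·14 + -4·5 = -91
  a_8 = -2·-91 + -1·16 + -4·-17 + -4·14 = 178
  a_9 = -2·178 + -1·-91 + -4·16 + -4·-17 = -261
  a_10 = -2·-261 + -1·178 + -4·-91 + -4·16 = 644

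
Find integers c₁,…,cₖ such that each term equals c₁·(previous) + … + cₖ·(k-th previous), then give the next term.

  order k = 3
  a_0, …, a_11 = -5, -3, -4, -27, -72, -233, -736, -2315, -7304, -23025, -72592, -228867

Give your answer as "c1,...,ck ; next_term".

  a_3 = 2·-4 + 3·-3 + 2·-5 = -27
  a_4 = 2·-27 + 3·-4 + 2·-3 = -72
  a_5 = 2·-72 + 3·-27 + 2·-4 = -233
  a_6 = 2·-233 + 3·-72 + 2·-27 = -736
  a_7 = 2·-736 + 3·-233 + 2·-72 = -2315
  a_8 = 2·-2315 + 3·-736 + 2·-233 = -7304
  a_9 = 2·-7304 + 3·-2315 + 2·-736 = -23025
  a_10 = 2·-23025 + 3·-7304 + 2·-2315 = -72592
  a_11 = 2·-72592 + 3·-23025 + 2·-7304 = -228867
  a_12 = 2·-228867 + 3·-72592 + 2·-23025 = -721560

2,3,2 ; -721560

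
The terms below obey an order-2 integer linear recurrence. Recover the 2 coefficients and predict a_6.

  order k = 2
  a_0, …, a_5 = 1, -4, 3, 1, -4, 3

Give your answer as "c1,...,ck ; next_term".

  a_2 = -1·-4 + -1·1 = 3
  a_3 = -1·3 + -1·-4 = 1
  a_4 = -1·1 + -1·3 = -4
  a_5 = -1·-4 + -1·1 = 3
  a_6 = -1·3 + -1·-4 = 1

-1,-1 ; 1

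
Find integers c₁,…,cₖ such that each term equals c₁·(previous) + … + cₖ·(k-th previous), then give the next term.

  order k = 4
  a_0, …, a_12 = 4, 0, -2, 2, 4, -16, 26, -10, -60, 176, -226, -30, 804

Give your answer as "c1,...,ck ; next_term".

  a_4 = -2·2 + -2·-2 + 2·0 + 1·4 = 4
  a_5 = -2·4 + -2·2 + 2·-2 + 1·0 = -16
  a_6 = -2·-16 + -2·4 + 2·2 + 1·-2 = 26
  a_7 = -2·26 + -2·-16 + 2·4 + 1·2 = -10
  a_8 = -2·-10 + -2·26 + 2·-16 + 1·4 = -60
  a_9 = -2·-60 + -2·-10 + 2·26 + 1·-16 = 176
  a_10 = -2·176 + -2·-60 + 2·-10 + 1·26 = -226
  a_11 = -2·-226 + -2·176 + 2·-60 + 1·-10 = -30
  a_12 = -2·-30 + -2·-226 + 2·176 + 1·-60 = 804
  a_13 = -2·804 + -2·-30 + 2·-226 + 1·176 = -1824

-2,-2,2,1 ; -1824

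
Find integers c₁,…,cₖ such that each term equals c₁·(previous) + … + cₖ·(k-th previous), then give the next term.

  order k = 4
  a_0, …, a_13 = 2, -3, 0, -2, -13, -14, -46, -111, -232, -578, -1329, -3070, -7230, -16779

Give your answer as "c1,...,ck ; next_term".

  a_4 = 1·-2 + 2·0 + 3·-3 + -1·2 = -13
  a_5 = 1·-13 + 2·-2 + 3·0 + -1·-3 = -14
  a_6 = 1·-14 + 2·-13 + 3·-2 + -1·0 = -46
  a_7 = 1·-46 + 2·-14 + 3·-13 + -1·-2 = -111
  a_8 = 1·-111 + 2·-46 + 3·-14 + -1·-13 = -232
  a_9 = 1·-232 + 2·-111 + 3·-46 + -1·-14 = -578
  a_10 = 1·-578 + 2·-232 + 3·-111 + -1·-46 = -1329
  a_11 = 1·-1329 + 2·-578 + 3·-232 + -1·-111 = -3070
  a_12 = 1·-3070 + 2·-1329 + 3·-578 + -1·-232 = -7230
  a_13 = 1·-7230 + 2·-3070 + 3·-1329 + -1·-578 = -16779
  a_14 = 1·-16779 + 2·-7230 + 3·-3070 + -1·-1329 = -39120

1,2,3,-1 ; -39120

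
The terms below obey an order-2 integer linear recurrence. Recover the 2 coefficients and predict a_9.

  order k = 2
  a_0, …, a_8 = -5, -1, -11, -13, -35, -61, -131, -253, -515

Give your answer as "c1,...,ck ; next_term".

1,2 ; -1021

  a_2 = 1·-1 + 2·-5 = -11
  a_3 = 1·-11 + 2·-1 = -13
  a_4 = 1·-13 + 2·-11 = -35
  a_5 = 1·-35 + 2·-13 = -61
  a_6 = 1·-61 + 2·-35 = -131
  a_7 = 1·-131 + 2·-61 = -253
  a_8 = 1·-253 + 2·-131 = -515
  a_9 = 1·-515 + 2·-253 = -1021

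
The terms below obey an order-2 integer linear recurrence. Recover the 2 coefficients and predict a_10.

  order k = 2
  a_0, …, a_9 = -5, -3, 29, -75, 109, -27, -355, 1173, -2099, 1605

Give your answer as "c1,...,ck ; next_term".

  a_2 = -3·-3 + -4·-5 = 29
  a_3 = -3·29 + -4·-3 = -75
  a_4 = -3·-75 + -4·29 = 109
  a_5 = -3·109 + -4·-75 = -27
  a_6 = -3·-27 + -4·109 = -355
  a_7 = -3·-355 + -4·-27 = 1173
  a_8 = -3·1173 + -4·-355 = -2099
  a_9 = -3·-2099 + -4·1173 = 1605
  a_10 = -3·1605 + -4·-2099 = 3581

-3,-4 ; 3581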